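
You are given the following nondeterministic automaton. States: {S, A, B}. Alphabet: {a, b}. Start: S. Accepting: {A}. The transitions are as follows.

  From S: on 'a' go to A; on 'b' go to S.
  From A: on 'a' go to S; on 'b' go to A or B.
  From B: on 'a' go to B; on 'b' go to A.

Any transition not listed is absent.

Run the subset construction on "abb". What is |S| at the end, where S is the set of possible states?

Start in {S}.
Read 'a': {S} → {A}.
Read 'b': {A} → {A, B}.
Read 'b': {A, B} → {A, B}.
That set has 2 states.

2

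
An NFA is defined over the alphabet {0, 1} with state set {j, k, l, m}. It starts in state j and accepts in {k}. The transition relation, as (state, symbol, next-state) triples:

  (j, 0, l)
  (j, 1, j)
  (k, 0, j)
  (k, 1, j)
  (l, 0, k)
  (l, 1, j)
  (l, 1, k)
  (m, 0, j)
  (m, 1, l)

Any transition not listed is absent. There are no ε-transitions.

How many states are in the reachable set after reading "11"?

Start in {j}.
Read '1': j→{j}; now {j}.
Read '1': j→{j}; now {j}.
That set has 1 state.

1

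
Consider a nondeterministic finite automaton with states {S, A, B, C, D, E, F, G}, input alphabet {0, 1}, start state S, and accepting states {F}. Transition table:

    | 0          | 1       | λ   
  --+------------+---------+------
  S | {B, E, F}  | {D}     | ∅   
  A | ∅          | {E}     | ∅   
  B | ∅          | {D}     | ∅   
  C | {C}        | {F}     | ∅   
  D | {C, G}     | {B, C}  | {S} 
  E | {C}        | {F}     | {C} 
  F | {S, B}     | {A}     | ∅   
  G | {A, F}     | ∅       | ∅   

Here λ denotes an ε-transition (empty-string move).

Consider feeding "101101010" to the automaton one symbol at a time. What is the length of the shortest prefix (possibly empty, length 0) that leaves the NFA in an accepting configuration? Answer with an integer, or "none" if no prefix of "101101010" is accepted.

Start in {S}.
Read '1': {S} → {S, D}.
Read '0': {S, D} → {B, C, E, F, G}.
None of the earlier sets intersect F, but {B, C, E, F, G} does.

2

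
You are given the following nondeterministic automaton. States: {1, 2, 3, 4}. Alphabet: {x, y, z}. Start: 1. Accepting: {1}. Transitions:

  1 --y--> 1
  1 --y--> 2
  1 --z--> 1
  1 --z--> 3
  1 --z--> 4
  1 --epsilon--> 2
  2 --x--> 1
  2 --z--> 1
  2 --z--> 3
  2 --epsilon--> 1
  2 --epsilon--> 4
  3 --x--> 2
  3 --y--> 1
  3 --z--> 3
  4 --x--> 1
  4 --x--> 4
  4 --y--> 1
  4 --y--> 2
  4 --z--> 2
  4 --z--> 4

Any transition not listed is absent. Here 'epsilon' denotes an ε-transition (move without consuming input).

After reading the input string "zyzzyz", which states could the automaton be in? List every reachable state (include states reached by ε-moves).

{1, 2, 3, 4}

Start: ε-closure({1}) = {1, 2, 4}.
Read 'z': 1→{1, 3, 4}, 2→{1, 3}, 4→{2, 4}; now {1, 2, 3, 4}.
Read 'y': 1→{1, 2}, 2→∅, 3→{1}, 4→{1, 2}; union {1, 2}; ε-closure = {1, 2, 4}.
Read 'z': 1→{1, 3, 4}, 2→{1, 3}, 4→{2, 4}; now {1, 2, 3, 4}.
Read 'z': 1→{1, 3, 4}, 2→{1, 3}, 3→{3}, 4→{2, 4}; now {1, 2, 3, 4}.
Read 'y': 1→{1, 2}, 2→∅, 3→{1}, 4→{1, 2}; union {1, 2}; ε-closure = {1, 2, 4}.
Read 'z': 1→{1, 3, 4}, 2→{1, 3}, 4→{2, 4}; now {1, 2, 3, 4}.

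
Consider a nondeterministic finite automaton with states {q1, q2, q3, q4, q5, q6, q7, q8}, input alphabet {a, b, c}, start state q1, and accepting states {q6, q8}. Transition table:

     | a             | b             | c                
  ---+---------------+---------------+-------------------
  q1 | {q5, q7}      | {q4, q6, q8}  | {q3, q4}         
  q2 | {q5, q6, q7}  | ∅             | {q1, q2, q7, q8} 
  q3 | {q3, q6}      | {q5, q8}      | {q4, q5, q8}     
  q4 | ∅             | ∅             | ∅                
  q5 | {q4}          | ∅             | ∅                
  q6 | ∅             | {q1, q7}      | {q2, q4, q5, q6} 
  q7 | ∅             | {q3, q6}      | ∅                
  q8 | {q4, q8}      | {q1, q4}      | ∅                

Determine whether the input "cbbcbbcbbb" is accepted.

Yes

Start in {q1}.
Read 'c': {q1} → {q3, q4}.
Read 'b': {q3, q4} → {q5, q8}.
Read 'b': {q5, q8} → {q1, q4}.
Read 'c': {q1, q4} → {q3, q4}.
Read 'b': {q3, q4} → {q5, q8}.
Read 'b': {q5, q8} → {q1, q4}.
Read 'c': {q1, q4} → {q3, q4}.
Read 'b': {q3, q4} → {q5, q8}.
Read 'b': {q5, q8} → {q1, q4}.
Read 'b': {q1, q4} → {q4, q6, q8}.
The final set {q4, q6, q8} contains the accepting states q6, q8.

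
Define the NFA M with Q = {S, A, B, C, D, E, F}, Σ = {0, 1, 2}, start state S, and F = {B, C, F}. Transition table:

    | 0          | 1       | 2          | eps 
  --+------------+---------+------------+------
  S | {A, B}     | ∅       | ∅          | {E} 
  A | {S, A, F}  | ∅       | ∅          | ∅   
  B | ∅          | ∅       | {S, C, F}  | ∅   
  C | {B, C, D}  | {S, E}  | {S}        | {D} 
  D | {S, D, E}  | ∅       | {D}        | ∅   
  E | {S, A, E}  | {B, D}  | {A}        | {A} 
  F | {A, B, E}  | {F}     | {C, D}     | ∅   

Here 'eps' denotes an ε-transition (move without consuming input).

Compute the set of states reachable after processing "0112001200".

Start: ε-closure({S}) = {S, A, E}.
Read '0': S→{A, B}, A→{S, A, F}, E→{S, A, E}; now {S, A, B, E, F}.
Read '1': S→∅, A→∅, B→∅, E→{B, D}, F→{F}; now {B, D, F}.
Read '1': B→∅, D→∅, F→{F}; now {F}.
Read '2': F→{C, D}; now {C, D}.
Read '0': C→{B, C, D}, D→{S, D, E}; union {S, B, C, D, E}; ε-closure = {S, A, B, C, D, E}.
Read '0': S→{A, B}, A→{S, A, F}, B→∅, C→{B, C, D}, D→{S, D, E}, E→{S, A, E}; now {S, A, B, C, D, E, F}.
Read '1': S→∅, A→∅, B→∅, C→{S, E}, D→∅, E→{B, D}, F→{F}; union {S, B, D, E, F}; ε-closure = {S, A, B, D, E, F}.
Read '2': S→∅, A→∅, B→{S, C, F}, D→{D}, E→{A}, F→{C, D}; union {S, A, C, D, F}; ε-closure = {S, A, C, D, E, F}.
Read '0': S→{A, B}, A→{S, A, F}, C→{B, C, D}, D→{S, D, E}, E→{S, A, E}, F→{A, B, E}; now {S, A, B, C, D, E, F}.
Read '0': S→{A, B}, A→{S, A, F}, B→∅, C→{B, C, D}, D→{S, D, E}, E→{S, A, E}, F→{A, B, E}; now {S, A, B, C, D, E, F}.

{S, A, B, C, D, E, F}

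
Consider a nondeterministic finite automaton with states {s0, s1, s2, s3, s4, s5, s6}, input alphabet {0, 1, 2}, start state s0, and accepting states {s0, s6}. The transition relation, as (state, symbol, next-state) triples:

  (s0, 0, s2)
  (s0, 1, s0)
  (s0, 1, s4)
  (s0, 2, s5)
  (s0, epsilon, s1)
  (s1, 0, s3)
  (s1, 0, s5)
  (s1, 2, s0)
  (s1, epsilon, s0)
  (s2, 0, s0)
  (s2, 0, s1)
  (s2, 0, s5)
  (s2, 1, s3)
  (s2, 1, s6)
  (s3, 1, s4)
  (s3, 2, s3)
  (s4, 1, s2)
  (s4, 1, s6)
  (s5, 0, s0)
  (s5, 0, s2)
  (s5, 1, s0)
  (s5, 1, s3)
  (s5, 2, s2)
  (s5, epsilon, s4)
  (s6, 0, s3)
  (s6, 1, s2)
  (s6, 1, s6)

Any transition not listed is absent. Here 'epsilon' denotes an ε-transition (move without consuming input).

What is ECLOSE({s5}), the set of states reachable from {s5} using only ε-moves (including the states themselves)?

{s4, s5}

Begin with {s5}.
ε-move s5 → s4; add s4.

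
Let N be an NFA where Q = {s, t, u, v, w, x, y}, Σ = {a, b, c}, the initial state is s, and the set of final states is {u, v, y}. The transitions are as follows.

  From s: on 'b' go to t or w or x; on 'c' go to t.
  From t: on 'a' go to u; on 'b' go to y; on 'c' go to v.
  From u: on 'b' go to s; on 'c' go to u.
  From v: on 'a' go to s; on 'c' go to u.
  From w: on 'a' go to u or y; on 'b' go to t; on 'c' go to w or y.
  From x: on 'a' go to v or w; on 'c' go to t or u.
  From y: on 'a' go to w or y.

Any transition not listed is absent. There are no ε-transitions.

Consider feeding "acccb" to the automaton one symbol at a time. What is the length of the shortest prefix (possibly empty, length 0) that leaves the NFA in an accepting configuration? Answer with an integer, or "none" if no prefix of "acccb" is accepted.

none

Start in {s}.
Read 'a': s→∅; now ∅.
The set is empty and remains empty for the remaining 4 symbols.
No reachable set along the way intersects F.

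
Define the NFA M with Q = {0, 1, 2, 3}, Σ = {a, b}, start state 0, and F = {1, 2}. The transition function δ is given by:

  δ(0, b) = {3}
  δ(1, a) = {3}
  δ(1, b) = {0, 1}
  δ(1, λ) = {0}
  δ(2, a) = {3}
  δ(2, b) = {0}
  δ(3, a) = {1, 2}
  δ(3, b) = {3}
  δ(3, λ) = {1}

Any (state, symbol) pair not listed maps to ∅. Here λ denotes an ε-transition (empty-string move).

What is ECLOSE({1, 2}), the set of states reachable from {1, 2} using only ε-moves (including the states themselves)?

{0, 1, 2}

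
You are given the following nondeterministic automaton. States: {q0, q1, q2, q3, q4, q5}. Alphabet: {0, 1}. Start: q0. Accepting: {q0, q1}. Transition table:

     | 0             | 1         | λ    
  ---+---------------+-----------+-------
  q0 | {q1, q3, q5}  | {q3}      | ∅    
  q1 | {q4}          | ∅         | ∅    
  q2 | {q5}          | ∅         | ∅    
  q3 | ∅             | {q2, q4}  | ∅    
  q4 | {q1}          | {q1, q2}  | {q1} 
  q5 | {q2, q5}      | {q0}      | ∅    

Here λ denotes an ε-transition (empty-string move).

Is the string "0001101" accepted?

No

Start in {q0}.
Read '0': {q0} → {q1, q3, q5}.
Read '0': {q1, q3, q5} → {q1, q2, q4, q5}.
Read '0': {q1, q2, q4, q5} → {q1, q2, q4, q5}.
Read '1': {q1, q2, q4, q5} → {q0, q1, q2}.
Read '1': {q0, q1, q2} → {q3}.
Read '0': {q3} → ∅.
The set is empty and remains empty for the remaining 1 symbol.
The final set ∅ contains no accepting state.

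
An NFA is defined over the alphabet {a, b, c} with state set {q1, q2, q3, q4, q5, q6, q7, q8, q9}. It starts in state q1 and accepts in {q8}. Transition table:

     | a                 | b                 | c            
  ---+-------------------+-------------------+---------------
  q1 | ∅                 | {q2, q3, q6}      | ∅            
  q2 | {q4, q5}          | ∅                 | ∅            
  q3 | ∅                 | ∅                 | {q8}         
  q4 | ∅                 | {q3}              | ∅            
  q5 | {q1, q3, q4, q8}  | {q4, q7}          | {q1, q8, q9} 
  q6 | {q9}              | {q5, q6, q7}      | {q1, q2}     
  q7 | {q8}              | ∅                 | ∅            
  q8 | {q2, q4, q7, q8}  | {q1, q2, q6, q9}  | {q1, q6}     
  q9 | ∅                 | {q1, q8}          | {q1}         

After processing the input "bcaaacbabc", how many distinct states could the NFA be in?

Start in {q1}.
Read 'b': q1→{q2, q3, q6}; now {q2, q3, q6}.
Read 'c': q2→∅, q3→{q8}, q6→{q1, q2}; now {q1, q2, q8}.
Read 'a': q1→∅, q2→{q4, q5}, q8→{q2, q4, q7, q8}; now {q2, q4, q5, q7, q8}.
Read 'a': q2→{q4, q5}, q4→∅, q5→{q1, q3, q4, q8}, q7→{q8}, q8→{q2, q4, q7, q8}; now {q1, q2, q3, q4, q5, q7, q8}.
Read 'a': q1→∅, q2→{q4, q5}, q3→∅, q4→∅, q5→{q1, q3, q4, q8}, q7→{q8}, q8→{q2, q4, q7, q8}; now {q1, q2, q3, q4, q5, q7, q8}.
Read 'c': q1→∅, q2→∅, q3→{q8}, q4→∅, q5→{q1, q8, q9}, q7→∅, q8→{q1, q6}; now {q1, q6, q8, q9}.
Read 'b': q1→{q2, q3, q6}, q6→{q5, q6, q7}, q8→{q1, q2, q6, q9}, q9→{q1, q8}; now {q1, q2, q3, q5, q6, q7, q8, q9}.
Read 'a': q1→∅, q2→{q4, q5}, q3→∅, q5→{q1, q3, q4, q8}, q6→{q9}, q7→{q8}, q8→{q2, q4, q7, q8}, q9→∅; now {q1, q2, q3, q4, q5, q7, q8, q9}.
Read 'b': q1→{q2, q3, q6}, q2→∅, q3→∅, q4→{q3}, q5→{q4, q7}, q7→∅, q8→{q1, q2, q6, q9}, q9→{q1, q8}; now {q1, q2, q3, q4, q6, q7, q8, q9}.
Read 'c': q1→∅, q2→∅, q3→{q8}, q4→∅, q6→{q1, q2}, q7→∅, q8→{q1, q6}, q9→{q1}; now {q1, q2, q6, q8}.
That set has 4 states.

4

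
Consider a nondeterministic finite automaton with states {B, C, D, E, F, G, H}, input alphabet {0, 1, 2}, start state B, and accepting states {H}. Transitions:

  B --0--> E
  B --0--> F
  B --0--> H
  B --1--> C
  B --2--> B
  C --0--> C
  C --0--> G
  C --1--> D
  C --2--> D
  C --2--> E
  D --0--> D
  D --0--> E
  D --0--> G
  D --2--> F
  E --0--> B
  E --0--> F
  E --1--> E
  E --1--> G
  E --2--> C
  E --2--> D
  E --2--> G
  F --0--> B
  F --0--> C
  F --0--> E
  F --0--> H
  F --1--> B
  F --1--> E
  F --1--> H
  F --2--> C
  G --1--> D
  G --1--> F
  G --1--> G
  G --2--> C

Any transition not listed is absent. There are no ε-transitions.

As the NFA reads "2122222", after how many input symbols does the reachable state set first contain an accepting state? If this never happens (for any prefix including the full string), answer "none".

Start in {B}.
Read '2': B→{B}; now {B}.
Read '1': B→{C}; now {C}.
Read '2': C→{D, E}; now {D, E}.
Read '2': D→{F}, E→{C, D, G}; now {C, D, F, G}.
Read '2': C→{D, E}, D→{F}, F→{C}, G→{C}; now {C, D, E, F}.
Read '2': C→{D, E}, D→{F}, E→{C, D, G}, F→{C}; now {C, D, E, F, G}.
Read '2': C→{D, E}, D→{F}, E→{C, D, G}, F→{C}, G→{C}; now {C, D, E, F, G}.
No reachable set along the way intersects F.

none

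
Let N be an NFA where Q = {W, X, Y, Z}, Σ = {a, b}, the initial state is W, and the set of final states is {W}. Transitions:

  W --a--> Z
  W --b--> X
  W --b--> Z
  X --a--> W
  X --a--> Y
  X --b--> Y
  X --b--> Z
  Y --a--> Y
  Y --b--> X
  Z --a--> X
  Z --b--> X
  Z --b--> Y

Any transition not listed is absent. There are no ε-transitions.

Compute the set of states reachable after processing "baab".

{X, Y, Z}

Start in {W}.
Read 'b': W→{X, Z}; now {X, Z}.
Read 'a': X→{W, Y}, Z→{X}; now {W, X, Y}.
Read 'a': W→{Z}, X→{W, Y}, Y→{Y}; now {W, Y, Z}.
Read 'b': W→{X, Z}, Y→{X}, Z→{X, Y}; now {X, Y, Z}.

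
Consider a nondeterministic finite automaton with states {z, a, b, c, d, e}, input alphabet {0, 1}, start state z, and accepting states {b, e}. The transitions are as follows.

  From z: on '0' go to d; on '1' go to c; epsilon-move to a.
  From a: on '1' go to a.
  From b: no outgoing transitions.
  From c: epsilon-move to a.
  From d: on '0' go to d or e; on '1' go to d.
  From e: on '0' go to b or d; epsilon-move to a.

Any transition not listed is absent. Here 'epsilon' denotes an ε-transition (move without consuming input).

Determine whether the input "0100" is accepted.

Start: ε-closure({z}) = {z, a}.
Read '0': {z, a} → {d}.
Read '1': {d} → {d}.
Read '0': {d} → {a, d, e}.
Read '0': {a, d, e} → {a, b, d, e}.
The final set {a, b, d, e} contains the accepting states b, e.

Yes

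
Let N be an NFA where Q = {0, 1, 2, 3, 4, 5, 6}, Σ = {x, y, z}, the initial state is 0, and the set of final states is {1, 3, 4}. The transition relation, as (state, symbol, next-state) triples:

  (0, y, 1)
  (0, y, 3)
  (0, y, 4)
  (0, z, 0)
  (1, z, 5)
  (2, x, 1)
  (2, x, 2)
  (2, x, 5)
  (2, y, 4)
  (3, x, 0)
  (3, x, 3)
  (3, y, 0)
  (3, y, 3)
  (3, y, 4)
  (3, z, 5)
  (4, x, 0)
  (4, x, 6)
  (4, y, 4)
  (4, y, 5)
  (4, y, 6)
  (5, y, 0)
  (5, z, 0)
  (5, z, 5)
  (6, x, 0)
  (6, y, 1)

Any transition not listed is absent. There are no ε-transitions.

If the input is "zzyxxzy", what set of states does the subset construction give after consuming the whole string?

Start in {0}.
Read 'z': 0→{0}; now {0}.
Read 'z': 0→{0}; now {0}.
Read 'y': 0→{1, 3, 4}; now {1, 3, 4}.
Read 'x': 1→∅, 3→{0, 3}, 4→{0, 6}; now {0, 3, 6}.
Read 'x': 0→∅, 3→{0, 3}, 6→{0}; now {0, 3}.
Read 'z': 0→{0}, 3→{5}; now {0, 5}.
Read 'y': 0→{1, 3, 4}, 5→{0}; now {0, 1, 3, 4}.

{0, 1, 3, 4}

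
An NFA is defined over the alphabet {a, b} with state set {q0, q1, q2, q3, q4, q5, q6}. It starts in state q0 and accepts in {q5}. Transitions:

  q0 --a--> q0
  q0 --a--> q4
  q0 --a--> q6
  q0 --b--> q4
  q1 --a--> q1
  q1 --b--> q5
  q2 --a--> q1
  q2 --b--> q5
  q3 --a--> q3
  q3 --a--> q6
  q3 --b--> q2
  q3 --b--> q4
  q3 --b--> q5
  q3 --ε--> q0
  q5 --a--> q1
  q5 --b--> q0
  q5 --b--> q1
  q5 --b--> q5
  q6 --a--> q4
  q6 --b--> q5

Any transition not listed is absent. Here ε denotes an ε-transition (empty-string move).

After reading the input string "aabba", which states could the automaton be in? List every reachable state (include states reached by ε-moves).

Start in {q0}.
Read 'a': {q0} → {q0, q4, q6}.
Read 'a': {q0, q4, q6} → {q0, q4, q6}.
Read 'b': {q0, q4, q6} → {q4, q5}.
Read 'b': {q4, q5} → {q0, q1, q5}.
Read 'a': {q0, q1, q5} → {q0, q1, q4, q6}.

{q0, q1, q4, q6}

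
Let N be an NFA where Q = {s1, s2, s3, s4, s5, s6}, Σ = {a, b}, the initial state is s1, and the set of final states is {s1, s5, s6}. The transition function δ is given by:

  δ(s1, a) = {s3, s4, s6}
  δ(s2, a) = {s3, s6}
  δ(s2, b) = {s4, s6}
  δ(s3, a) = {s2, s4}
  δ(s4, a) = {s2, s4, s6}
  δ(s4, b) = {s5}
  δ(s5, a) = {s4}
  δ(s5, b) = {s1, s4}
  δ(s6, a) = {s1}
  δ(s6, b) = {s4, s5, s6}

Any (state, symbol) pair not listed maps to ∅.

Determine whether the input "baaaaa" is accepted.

No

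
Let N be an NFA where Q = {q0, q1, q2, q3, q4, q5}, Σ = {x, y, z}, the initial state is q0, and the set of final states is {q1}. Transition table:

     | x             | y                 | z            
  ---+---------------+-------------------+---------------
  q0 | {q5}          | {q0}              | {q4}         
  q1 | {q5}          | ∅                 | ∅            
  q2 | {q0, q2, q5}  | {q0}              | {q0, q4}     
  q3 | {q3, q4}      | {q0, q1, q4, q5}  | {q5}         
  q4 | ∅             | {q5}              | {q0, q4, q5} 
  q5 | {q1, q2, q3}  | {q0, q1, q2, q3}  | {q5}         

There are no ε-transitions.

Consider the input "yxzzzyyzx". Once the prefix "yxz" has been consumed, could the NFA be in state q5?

Start in {q0}.
Read 'y': q0→{q0}; now {q0}.
Read 'x': q0→{q5}; now {q5}.
Read 'z': q5→{q5}; now {q5}.
State q5 is in {q5}.

Yes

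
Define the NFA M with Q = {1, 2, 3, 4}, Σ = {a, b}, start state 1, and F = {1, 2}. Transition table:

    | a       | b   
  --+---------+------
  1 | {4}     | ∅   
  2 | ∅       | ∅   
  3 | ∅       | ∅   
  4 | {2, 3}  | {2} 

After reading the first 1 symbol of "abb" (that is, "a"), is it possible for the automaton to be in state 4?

Start in {1}.
Read 'a': 1→{4}; now {4}.
State 4 is in {4}.

Yes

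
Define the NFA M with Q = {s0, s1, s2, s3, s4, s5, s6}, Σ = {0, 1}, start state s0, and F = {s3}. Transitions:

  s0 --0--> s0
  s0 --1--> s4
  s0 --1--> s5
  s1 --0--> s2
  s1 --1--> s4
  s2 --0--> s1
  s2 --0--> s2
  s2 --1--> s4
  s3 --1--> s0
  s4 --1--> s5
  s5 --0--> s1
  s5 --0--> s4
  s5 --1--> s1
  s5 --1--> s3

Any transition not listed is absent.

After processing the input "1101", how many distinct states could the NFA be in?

2

Start in {s0}.
Read '1': {s0} → {s4, s5}.
Read '1': {s4, s5} → {s1, s3, s5}.
Read '0': {s1, s3, s5} → {s1, s2, s4}.
Read '1': {s1, s2, s4} → {s4, s5}.
That set has 2 states.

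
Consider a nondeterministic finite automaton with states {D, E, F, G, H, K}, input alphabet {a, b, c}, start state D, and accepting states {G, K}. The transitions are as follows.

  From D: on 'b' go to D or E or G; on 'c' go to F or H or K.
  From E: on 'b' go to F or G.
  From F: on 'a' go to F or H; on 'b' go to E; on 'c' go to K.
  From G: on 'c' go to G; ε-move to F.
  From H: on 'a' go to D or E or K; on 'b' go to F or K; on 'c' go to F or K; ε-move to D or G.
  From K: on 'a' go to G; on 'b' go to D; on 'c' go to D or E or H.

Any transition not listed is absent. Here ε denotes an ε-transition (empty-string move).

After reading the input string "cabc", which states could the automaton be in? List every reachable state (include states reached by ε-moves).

{D, E, F, G, H, K}

Start in {D}.
Read 'c': D→{F, H, K}; union {F, H, K}; ε-closure = {D, F, G, H, K}.
Read 'a': D→∅, F→{F, H}, G→∅, H→{D, E, K}, K→{G}; now {D, E, F, G, H, K}.
Read 'b': D→{D, E, G}, E→{F, G}, F→{E}, G→∅, H→{F, K}, K→{D}; now {D, E, F, G, K}.
Read 'c': D→{F, H, K}, E→∅, F→{K}, G→{G}, K→{D, E, H}; now {D, E, F, G, H, K}.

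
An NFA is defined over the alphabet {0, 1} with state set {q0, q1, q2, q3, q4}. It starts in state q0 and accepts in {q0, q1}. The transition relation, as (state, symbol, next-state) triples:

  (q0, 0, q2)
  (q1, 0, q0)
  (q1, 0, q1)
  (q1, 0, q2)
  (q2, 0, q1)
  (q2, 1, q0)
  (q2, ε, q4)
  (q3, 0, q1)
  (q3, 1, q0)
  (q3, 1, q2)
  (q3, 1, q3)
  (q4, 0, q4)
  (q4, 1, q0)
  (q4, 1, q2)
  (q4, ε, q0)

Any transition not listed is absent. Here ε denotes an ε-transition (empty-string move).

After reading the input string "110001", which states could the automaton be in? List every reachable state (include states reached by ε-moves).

∅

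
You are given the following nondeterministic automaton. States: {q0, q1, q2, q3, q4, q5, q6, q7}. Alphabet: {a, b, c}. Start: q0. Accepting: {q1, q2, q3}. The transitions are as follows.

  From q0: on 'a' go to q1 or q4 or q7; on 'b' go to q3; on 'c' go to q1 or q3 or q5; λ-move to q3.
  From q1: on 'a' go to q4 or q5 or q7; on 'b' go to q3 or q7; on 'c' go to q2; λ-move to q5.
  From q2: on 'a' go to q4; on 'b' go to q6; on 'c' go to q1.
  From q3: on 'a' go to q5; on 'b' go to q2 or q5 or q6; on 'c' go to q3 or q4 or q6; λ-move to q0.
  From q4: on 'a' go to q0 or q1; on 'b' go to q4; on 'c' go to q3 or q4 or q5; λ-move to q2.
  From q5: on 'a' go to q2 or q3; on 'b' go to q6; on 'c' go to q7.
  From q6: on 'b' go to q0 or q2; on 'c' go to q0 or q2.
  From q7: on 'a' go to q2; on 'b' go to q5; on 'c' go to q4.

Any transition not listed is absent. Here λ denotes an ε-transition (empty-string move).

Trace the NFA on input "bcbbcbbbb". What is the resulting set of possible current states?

Start: ε-closure({q0}) = {q0, q3}.
Read 'b': {q0, q3} → {q0, q2, q3, q5, q6}.
Read 'c': {q0, q2, q3, q5, q6} → {q0, q1, q2, q3, q4, q5, q6, q7}.
Read 'b': {q0, q1, q2, q3, q4, q5, q6, q7} → {q0, q2, q3, q4, q5, q6, q7}.
Read 'b': {q0, q2, q3, q4, q5, q6, q7} → {q0, q2, q3, q4, q5, q6}.
Read 'c': {q0, q2, q3, q4, q5, q6} → {q0, q1, q2, q3, q4, q5, q6, q7}.
Read 'b': {q0, q1, q2, q3, q4, q5, q6, q7} → {q0, q2, q3, q4, q5, q6, q7}.
Read 'b': {q0, q2, q3, q4, q5, q6, q7} → {q0, q2, q3, q4, q5, q6}.
Read 'b': {q0, q2, q3, q4, q5, q6} → {q0, q2, q3, q4, q5, q6}.
Read 'b': {q0, q2, q3, q4, q5, q6} → {q0, q2, q3, q4, q5, q6}.

{q0, q2, q3, q4, q5, q6}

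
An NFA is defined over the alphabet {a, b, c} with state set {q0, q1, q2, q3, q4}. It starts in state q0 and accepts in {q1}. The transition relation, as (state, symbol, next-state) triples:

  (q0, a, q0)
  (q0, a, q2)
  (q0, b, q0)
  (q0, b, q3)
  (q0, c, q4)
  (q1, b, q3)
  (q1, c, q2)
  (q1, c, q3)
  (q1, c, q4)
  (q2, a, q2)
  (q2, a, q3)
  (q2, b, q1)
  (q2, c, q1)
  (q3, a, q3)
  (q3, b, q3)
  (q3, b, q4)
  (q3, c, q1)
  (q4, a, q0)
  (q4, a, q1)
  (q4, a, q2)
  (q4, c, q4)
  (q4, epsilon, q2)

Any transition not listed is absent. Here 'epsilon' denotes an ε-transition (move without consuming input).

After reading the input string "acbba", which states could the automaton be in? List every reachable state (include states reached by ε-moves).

{q0, q1, q2, q3}

Start in {q0}.
Read 'a': {q0} → {q0, q2}.
Read 'c': {q0, q2} → {q1, q2, q4}.
Read 'b': {q1, q2, q4} → {q1, q3}.
Read 'b': {q1, q3} → {q2, q3, q4}.
Read 'a': {q2, q3, q4} → {q0, q1, q2, q3}.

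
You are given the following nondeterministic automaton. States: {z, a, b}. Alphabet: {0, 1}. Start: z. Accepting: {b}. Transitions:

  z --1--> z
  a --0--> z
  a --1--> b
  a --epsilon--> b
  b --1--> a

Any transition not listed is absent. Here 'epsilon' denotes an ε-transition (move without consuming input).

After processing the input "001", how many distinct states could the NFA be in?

Start in {z}.
Read '0': z→∅; now ∅.
The set is empty and remains empty for the remaining 2 symbols.
That set has 0 states.

0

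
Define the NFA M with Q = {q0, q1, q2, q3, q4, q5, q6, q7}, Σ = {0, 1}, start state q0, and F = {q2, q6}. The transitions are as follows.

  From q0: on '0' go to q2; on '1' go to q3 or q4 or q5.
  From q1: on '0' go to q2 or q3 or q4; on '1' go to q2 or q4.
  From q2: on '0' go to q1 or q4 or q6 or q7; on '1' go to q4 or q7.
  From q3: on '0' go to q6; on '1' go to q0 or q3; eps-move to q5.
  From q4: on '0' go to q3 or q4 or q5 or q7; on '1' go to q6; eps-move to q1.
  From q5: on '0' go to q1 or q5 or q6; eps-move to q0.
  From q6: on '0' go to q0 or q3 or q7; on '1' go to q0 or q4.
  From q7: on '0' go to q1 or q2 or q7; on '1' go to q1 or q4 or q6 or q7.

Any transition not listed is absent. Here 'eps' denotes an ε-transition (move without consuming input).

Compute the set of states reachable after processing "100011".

{q0, q1, q2, q3, q4, q5, q6, q7}

Start in {q0}.
Read '1': q0→{q3, q4, q5}; union {q3, q4, q5}; ε-closure = {q0, q1, q3, q4, q5}.
Read '0': q0→{q2}, q1→{q2, q3, q4}, q3→{q6}, q4→{q3, q4, q5, q7}, q5→{q1, q5, q6}; union {q1, q2, q3, q4, q5, q6, q7}; ε-closure = {q0, q1, q2, q3, q4, q5, q6, q7}.
Read '0': q0→{q2}, q1→{q2, q3, q4}, q2→{q1, q4, q6, q7}, q3→{q6}, q4→{q3, q4, q5, q7}, q5→{q1, q5, q6}, q6→{q0, q3, q7}, q7→{q1, q2, q7}; now {q0, q1, q2, q3, q4, q5, q6, q7}.
Read '0': q0→{q2}, q1→{q2, q3, q4}, q2→{q1, q4, q6, q7}, q3→{q6}, q4→{q3, q4, q5, q7}, q5→{q1, q5, q6}, q6→{q0, q3, q7}, q7→{q1, q2, q7}; now {q0, q1, q2, q3, q4, q5, q6, q7}.
Read '1': q0→{q3, q4, q5}, q1→{q2, q4}, q2→{q4, q7}, q3→{q0, q3}, q4→{q6}, q5→∅, q6→{q0, q4}, q7→{q1, q4, q6, q7}; now {q0, q1, q2, q3, q4, q5, q6, q7}.
Read '1': q0→{q3, q4, q5}, q1→{q2, q4}, q2→{q4, q7}, q3→{q0, q3}, q4→{q6}, q5→∅, q6→{q0, q4}, q7→{q1, q4, q6, q7}; now {q0, q1, q2, q3, q4, q5, q6, q7}.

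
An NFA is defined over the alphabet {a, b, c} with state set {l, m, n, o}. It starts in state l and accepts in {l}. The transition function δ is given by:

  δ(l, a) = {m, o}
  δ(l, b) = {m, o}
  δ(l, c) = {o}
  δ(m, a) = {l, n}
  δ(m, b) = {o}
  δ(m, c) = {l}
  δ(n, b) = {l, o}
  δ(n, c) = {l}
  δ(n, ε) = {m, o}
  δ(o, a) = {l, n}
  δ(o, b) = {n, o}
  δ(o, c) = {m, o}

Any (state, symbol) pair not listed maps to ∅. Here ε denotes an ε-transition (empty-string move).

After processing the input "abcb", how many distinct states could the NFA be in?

Start in {l}.
Read 'a': {l} → {m, o}.
Read 'b': {m, o} → {m, n, o}.
Read 'c': {m, n, o} → {l, m, o}.
Read 'b': {l, m, o} → {m, n, o}.
That set has 3 states.

3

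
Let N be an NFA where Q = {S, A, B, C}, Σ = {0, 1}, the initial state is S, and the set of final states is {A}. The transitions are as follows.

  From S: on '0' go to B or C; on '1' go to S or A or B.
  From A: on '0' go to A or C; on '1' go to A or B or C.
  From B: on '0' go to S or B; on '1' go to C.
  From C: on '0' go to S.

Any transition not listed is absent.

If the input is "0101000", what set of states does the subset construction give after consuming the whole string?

{S, A, B, C}

Start in {S}.
Read '0': {S} → {B, C}.
Read '1': {B, C} → {C}.
Read '0': {C} → {S}.
Read '1': {S} → {S, A, B}.
Read '0': {S, A, B} → {S, A, B, C}.
Read '0': {S, A, B, C} → {S, A, B, C}.
Read '0': {S, A, B, C} → {S, A, B, C}.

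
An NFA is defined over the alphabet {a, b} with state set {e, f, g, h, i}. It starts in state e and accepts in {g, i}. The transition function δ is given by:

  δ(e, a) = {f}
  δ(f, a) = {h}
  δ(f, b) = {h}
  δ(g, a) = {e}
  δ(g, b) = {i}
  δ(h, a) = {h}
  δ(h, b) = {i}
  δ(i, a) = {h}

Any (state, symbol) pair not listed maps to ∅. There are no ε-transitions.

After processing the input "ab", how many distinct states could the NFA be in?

Start in {e}.
Read 'a': e→{f}; now {f}.
Read 'b': f→{h}; now {h}.
That set has 1 state.

1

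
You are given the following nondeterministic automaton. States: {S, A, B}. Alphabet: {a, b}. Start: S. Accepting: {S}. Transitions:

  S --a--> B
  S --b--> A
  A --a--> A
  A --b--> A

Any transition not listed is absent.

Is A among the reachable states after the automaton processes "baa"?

Start in {S}.
Read 'b': {S} → {A}.
Read 'a': {A} → {A}.
Read 'a': {A} → {A}.
State A is in {A}.

Yes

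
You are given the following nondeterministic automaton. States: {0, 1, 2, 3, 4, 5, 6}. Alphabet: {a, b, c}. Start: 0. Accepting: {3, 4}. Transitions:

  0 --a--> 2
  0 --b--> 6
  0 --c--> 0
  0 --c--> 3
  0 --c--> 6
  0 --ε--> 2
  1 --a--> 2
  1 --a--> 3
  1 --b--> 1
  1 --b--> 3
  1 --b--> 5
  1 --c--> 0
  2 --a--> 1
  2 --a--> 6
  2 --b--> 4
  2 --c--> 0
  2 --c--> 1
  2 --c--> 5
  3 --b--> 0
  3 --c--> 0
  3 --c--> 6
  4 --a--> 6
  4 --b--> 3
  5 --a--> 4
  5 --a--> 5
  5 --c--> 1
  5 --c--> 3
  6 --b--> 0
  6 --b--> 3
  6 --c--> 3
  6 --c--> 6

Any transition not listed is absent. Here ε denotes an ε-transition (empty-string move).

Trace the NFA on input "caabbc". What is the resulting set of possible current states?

{0, 1, 2, 3, 5, 6}

Start: ε-closure({0}) = {0, 2}.
Read 'c': {0, 2} → {0, 1, 2, 3, 5, 6}.
Read 'a': {0, 1, 2, 3, 5, 6} → {1, 2, 3, 4, 5, 6}.
Read 'a': {1, 2, 3, 4, 5, 6} → {1, 2, 3, 4, 5, 6}.
Read 'b': {1, 2, 3, 4, 5, 6} → {0, 1, 2, 3, 4, 5}.
Read 'b': {0, 1, 2, 3, 4, 5} → {0, 1, 2, 3, 4, 5, 6}.
Read 'c': {0, 1, 2, 3, 4, 5, 6} → {0, 1, 2, 3, 5, 6}.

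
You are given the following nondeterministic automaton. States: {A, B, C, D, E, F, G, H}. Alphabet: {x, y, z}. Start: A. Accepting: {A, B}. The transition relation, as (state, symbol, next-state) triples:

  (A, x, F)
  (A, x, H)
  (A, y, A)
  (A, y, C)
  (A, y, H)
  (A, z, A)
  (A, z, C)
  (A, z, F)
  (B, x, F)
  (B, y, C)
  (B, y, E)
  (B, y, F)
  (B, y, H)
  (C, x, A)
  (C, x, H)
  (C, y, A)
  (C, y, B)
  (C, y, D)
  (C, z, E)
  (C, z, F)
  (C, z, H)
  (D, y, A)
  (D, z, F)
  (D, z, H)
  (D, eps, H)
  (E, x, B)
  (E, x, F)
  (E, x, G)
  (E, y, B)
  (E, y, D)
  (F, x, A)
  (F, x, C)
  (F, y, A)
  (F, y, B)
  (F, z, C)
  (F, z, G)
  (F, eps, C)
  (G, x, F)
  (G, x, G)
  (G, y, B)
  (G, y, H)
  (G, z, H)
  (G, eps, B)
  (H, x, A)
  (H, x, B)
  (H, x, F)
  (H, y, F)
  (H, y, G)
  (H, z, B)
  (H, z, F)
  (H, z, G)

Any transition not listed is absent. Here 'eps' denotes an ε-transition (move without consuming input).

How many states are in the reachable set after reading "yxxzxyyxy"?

8

Start in {A}.
Read 'y': {A} → {A, C, H}.
Read 'x': {A, C, H} → {A, B, C, F, H}.
Read 'x': {A, B, C, F, H} → {A, B, C, F, H}.
Read 'z': {A, B, C, F, H} → {A, B, C, E, F, G, H}.
Read 'x': {A, B, C, E, F, G, H} → {A, B, C, F, G, H}.
Read 'y': {A, B, C, F, G, H} → {A, B, C, D, E, F, G, H}.
Read 'y': {A, B, C, D, E, F, G, H} → {A, B, C, D, E, F, G, H}.
Read 'x': {A, B, C, D, E, F, G, H} → {A, B, C, F, G, H}.
Read 'y': {A, B, C, F, G, H} → {A, B, C, D, E, F, G, H}.
That set has 8 states.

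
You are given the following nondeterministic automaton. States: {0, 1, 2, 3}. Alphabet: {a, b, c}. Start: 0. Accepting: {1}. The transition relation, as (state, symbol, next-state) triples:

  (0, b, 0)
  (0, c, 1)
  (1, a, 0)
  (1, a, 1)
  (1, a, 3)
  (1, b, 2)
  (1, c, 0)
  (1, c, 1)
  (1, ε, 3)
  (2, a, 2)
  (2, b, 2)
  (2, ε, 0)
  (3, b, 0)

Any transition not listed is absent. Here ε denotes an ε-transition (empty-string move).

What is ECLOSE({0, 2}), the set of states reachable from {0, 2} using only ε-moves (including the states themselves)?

{0, 2}

Begin with {0, 2}.
No ε-moves leave this set, so the closure equals the set itself.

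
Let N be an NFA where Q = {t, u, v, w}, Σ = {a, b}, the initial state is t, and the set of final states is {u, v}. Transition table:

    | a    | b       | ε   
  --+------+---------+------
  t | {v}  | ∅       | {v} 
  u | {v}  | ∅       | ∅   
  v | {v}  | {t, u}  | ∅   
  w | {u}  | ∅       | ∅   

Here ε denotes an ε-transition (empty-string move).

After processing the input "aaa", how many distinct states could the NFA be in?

Start: ε-closure({t}) = {t, v}.
Read 'a': t→{v}, v→{v}; now {v}.
Read 'a': v→{v}; now {v}.
Read 'a': v→{v}; now {v}.
That set has 1 state.

1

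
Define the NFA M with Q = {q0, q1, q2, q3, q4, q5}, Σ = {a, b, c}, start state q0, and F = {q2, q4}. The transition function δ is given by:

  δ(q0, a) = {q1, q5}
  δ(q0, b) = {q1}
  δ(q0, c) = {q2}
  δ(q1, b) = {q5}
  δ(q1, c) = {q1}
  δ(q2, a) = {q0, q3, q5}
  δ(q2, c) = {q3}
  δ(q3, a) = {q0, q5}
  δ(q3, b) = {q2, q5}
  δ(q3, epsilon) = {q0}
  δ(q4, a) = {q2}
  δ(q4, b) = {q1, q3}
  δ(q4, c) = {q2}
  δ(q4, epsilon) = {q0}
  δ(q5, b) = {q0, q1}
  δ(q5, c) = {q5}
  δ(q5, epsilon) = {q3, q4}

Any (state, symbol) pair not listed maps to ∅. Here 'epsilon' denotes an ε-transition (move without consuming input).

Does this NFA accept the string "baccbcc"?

Start in {q0}.
Read 'b': q0→{q1}; now {q1}.
Read 'a': q1→∅; now ∅.
The set is empty and remains empty for the remaining 5 symbols.
The final set ∅ contains no accepting state.

No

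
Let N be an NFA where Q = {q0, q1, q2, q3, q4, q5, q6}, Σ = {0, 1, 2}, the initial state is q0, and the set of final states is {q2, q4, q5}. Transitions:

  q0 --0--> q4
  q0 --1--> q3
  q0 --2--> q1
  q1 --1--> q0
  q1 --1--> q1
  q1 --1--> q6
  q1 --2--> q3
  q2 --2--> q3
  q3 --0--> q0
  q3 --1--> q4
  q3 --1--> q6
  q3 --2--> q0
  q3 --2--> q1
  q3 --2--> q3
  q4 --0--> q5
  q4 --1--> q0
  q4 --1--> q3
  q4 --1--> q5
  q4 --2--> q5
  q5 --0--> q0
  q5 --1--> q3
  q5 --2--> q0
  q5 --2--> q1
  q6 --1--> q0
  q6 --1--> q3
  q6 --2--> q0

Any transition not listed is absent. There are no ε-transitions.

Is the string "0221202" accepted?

Start in {q0}.
Read '0': q0→{q4}; now {q4}.
Read '2': q4→{q5}; now {q5}.
Read '2': q5→{q0, q1}; now {q0, q1}.
Read '1': q0→{q3}, q1→{q0, q1, q6}; now {q0, q1, q3, q6}.
Read '2': q0→{q1}, q1→{q3}, q3→{q0, q1, q3}, q6→{q0}; now {q0, q1, q3}.
Read '0': q0→{q4}, q1→∅, q3→{q0}; now {q0, q4}.
Read '2': q0→{q1}, q4→{q5}; now {q1, q5}.
The final set {q1, q5} contains the accepting state q5.

Yes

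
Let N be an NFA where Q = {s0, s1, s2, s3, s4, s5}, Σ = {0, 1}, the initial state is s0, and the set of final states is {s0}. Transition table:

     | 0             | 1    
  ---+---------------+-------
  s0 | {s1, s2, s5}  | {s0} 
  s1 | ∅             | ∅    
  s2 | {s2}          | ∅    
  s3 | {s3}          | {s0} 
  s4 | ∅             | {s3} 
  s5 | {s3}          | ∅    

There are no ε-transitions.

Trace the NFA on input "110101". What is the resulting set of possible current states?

Start in {s0}.
Read '1': s0→{s0}; now {s0}.
Read '1': s0→{s0}; now {s0}.
Read '0': s0→{s1, s2, s5}; now {s1, s2, s5}.
Read '1': s1→∅, s2→∅, s5→∅; now ∅.
The set is empty and remains empty for the remaining 2 symbols.

∅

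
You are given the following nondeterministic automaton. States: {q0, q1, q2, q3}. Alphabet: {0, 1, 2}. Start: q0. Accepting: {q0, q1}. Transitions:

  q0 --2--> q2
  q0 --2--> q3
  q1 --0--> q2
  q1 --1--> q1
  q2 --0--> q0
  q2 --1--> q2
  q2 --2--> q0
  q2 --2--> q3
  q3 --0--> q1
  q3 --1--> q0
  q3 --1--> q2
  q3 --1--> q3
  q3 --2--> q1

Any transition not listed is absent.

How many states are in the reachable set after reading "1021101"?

0

Start in {q0}.
Read '1': q0→∅; now ∅.
The set is empty and remains empty for the remaining 6 symbols.
That set has 0 states.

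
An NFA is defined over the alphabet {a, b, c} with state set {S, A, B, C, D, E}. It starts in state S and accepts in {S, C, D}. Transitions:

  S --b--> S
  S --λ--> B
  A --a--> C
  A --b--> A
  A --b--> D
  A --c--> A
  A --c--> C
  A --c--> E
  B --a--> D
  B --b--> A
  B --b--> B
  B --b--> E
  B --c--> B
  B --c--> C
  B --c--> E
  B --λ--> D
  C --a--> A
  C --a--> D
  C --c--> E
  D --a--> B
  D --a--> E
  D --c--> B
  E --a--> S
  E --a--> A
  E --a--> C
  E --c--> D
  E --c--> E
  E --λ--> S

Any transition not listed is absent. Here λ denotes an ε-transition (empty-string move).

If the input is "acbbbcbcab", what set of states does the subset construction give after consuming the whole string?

{S, A, B, D, E}

Start: ε-closure({S}) = {S, B, D}.
Read 'a': S→∅, B→{D}, D→{B, E}; union {B, D, E}; ε-closure = {S, B, D, E}.
Read 'c': S→∅, B→{B, C, E}, D→{B}, E→{D, E}; union {B, C, D, E}; ε-closure = {S, B, C, D, E}.
Read 'b': S→{S}, B→{A, B, E}, C→∅, D→∅, E→∅; union {S, A, B, E}; ε-closure = {S, A, B, D, E}.
Read 'b': S→{S}, A→{A, D}, B→{A, B, E}, D→∅, E→∅; now {S, A, B, D, E}.
Read 'b': S→{S}, A→{A, D}, B→{A, B, E}, D→∅, E→∅; now {S, A, B, D, E}.
Read 'c': S→∅, A→{A, C, E}, B→{B, C, E}, D→{B}, E→{D, E}; union {A, B, C, D, E}; ε-closure = {S, A, B, C, D, E}.
Read 'b': S→{S}, A→{A, D}, B→{A, B, E}, C→∅, D→∅, E→∅; now {S, A, B, D, E}.
Read 'c': S→∅, A→{A, C, E}, B→{B, C, E}, D→{B}, E→{D, E}; union {A, B, C, D, E}; ε-closure = {S, A, B, C, D, E}.
Read 'a': S→∅, A→{C}, B→{D}, C→{A, D}, D→{B, E}, E→{S, A, C}; now {S, A, B, C, D, E}.
Read 'b': S→{S}, A→{A, D}, B→{A, B, E}, C→∅, D→∅, E→∅; now {S, A, B, D, E}.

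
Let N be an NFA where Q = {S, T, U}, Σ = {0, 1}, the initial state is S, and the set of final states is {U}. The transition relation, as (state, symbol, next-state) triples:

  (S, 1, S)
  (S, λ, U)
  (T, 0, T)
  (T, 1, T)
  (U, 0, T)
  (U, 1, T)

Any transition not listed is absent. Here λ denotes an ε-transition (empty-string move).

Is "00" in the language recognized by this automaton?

No

Start: ε-closure({S}) = {S, U}.
Read '0': {S, U} → {T}.
Read '0': {T} → {T}.
The final set {T} contains no accepting state.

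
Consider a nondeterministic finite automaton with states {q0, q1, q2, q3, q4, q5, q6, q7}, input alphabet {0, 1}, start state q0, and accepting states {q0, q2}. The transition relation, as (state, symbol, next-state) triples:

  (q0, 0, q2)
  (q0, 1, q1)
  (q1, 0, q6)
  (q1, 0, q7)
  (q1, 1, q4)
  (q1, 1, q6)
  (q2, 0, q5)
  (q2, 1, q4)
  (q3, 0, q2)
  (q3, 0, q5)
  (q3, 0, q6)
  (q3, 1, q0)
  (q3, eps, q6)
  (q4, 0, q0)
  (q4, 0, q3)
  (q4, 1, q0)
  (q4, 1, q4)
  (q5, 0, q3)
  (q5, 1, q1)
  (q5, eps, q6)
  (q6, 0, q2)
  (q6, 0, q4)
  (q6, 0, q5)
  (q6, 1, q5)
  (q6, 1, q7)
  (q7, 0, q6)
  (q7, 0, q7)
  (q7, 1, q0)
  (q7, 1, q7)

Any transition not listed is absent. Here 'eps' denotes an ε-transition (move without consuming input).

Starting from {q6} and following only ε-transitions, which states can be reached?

{q6}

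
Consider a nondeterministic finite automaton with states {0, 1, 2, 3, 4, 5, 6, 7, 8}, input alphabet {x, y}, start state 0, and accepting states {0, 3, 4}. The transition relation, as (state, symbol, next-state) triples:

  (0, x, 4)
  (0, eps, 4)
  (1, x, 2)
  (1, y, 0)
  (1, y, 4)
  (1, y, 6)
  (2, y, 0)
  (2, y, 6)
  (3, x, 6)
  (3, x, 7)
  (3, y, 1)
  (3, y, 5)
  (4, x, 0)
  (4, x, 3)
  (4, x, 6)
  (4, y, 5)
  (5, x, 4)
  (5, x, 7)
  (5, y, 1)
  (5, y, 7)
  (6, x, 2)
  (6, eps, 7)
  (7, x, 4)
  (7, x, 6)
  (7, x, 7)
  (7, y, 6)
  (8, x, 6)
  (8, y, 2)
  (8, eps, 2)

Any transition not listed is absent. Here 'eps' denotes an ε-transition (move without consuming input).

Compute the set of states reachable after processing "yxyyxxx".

{0, 2, 3, 4, 6, 7}

Start: ε-closure({0}) = {0, 4}.
Read 'y': {0, 4} → {5}.
Read 'x': {5} → {4, 7}.
Read 'y': {4, 7} → {5, 6, 7}.
Read 'y': {5, 6, 7} → {1, 6, 7}.
Read 'x': {1, 6, 7} → {2, 4, 6, 7}.
Read 'x': {2, 4, 6, 7} → {0, 2, 3, 4, 6, 7}.
Read 'x': {0, 2, 3, 4, 6, 7} → {0, 2, 3, 4, 6, 7}.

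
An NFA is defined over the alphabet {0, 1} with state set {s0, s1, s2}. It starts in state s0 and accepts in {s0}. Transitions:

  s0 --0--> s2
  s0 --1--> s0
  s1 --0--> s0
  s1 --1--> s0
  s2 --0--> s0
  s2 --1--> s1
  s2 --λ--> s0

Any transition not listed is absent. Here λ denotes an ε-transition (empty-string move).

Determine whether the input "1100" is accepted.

Yes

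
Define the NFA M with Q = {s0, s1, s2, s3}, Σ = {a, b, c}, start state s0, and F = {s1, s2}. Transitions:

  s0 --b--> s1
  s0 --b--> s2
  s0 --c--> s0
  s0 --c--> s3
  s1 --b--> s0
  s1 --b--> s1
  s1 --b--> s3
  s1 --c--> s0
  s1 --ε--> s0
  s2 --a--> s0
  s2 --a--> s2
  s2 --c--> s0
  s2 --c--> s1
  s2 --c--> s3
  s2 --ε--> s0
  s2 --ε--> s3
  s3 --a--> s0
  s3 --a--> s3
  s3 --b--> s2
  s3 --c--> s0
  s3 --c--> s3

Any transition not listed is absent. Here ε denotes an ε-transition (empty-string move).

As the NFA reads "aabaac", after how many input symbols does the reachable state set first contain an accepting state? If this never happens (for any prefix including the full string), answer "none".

none

Start in {s0}.
Read 'a': s0→∅; now ∅.
The set is empty and remains empty for the remaining 5 symbols.
No reachable set along the way intersects F.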